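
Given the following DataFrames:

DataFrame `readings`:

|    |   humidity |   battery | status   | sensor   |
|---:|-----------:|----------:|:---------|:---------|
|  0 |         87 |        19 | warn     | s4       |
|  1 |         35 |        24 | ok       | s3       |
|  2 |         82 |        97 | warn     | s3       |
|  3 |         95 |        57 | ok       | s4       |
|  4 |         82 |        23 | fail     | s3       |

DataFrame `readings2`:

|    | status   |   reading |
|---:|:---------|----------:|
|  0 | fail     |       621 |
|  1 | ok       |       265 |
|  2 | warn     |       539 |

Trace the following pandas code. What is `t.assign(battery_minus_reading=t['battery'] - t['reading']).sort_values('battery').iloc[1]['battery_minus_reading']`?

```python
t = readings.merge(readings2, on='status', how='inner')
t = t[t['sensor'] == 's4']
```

merge on 'status' (how='inner') → 5 rows:
   humidity  battery status sensor  reading
0        87       19   warn     s4      539
1        35       24     ok     s3      265
2        82       97   warn     s3      539
3        95       57     ok     s4      265
4        82       23   fail     s3      621
filter rows where sensor == 's4':
   humidity  battery status sensor  reading
0        87       19   warn     s4      539
3        95       57     ok     s4      265
add column battery_minus_reading = t['battery'] - t['reading']:
   humidity  battery status sensor  reading  battery_minus_reading
0        87       19   warn     s4      539                   -520
3        95       57     ok     s4      265                   -208
sort by battery:
   humidity  battery status sensor  reading  battery_minus_reading
0        87       19   warn     s4      539                   -520
3        95       57     ok     s4      265                   -208
Reading off the value at position 1, column 'battery_minus_reading', we get -208.

-208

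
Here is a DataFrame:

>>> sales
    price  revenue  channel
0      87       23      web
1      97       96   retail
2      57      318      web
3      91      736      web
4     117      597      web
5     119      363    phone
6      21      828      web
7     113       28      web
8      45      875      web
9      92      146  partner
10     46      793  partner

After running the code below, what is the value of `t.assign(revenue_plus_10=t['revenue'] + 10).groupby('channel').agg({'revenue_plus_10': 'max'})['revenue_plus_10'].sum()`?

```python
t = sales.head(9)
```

take first 9 rows:
   price  revenue channel
0     87       23     web
1     97       96  retail
2     57      318     web
3     91      736     web
4    117      597     web
5    119      363   phone
6     21      828     web
7    113       28     web
8     45      875     web
add column revenue_plus_10 = t['revenue'] + 10:
   price  revenue channel  revenue_plus_10
0     87       23     web               33
1     97       96  retail              106
2     57      318     web              328
3     91      736     web              746
4    117      597     web              607
5    119      363   phone              373
6     21      828     web              838
7    113       28     web               38
8     45      875     web              885
group by channel, max of revenue_plus_10:
         revenue_plus_10
channel                 
phone                373
retail               106
web                  885
So sum() = 1364.

1364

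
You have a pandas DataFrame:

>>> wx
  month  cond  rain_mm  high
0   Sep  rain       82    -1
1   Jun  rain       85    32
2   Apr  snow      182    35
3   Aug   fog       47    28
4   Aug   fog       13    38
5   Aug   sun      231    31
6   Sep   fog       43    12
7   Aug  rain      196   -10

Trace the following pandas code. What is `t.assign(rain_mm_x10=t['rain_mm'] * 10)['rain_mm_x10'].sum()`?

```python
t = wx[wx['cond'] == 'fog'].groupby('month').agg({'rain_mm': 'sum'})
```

filter rows where cond == 'fog':
  month cond  rain_mm  high
3   Aug  fog       47    28
4   Aug  fog       13    38
6   Sep  fog       43    12
group by month, sum of rain_mm:
       rain_mm
month         
Aug         60
Sep         43
add column rain_mm_x10 = t['rain_mm'] * 10:
       rain_mm  rain_mm_x10
month                      
Aug         60          600
Sep         43          430
Taking the sum of column 'rain_mm_x10' gives 1030.

1030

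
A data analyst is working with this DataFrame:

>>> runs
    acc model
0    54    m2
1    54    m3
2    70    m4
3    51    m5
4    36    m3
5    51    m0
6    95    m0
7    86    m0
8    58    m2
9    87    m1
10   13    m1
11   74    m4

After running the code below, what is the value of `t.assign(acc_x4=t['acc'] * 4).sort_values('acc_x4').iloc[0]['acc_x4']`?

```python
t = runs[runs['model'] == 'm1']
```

52

filter rows where model == 'm1':
    acc model
9    87    m1
10   13    m1
add column acc_x4 = t['acc'] * 4:
    acc model  acc_x4
9    87    m1     348
10   13    m1      52
sort by acc_x4:
    acc model  acc_x4
10   13    m1      52
9    87    m1     348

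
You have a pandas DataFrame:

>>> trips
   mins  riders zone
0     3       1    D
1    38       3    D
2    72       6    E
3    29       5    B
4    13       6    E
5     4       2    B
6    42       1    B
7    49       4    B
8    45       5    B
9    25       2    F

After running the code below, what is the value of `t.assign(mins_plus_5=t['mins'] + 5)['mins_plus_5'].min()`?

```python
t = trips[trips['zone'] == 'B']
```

9

filter rows where zone == 'B':
   mins  riders zone
3    29       5    B
5     4       2    B
6    42       1    B
7    49       4    B
8    45       5    B
add column mins_plus_5 = t['mins'] + 5:
   mins  riders zone  mins_plus_5
3    29       5    B           34
5     4       2    B            9
6    42       1    B           47
7    49       4    B           54
8    45       5    B           50
Then the min of column 'mins_plus_5': 9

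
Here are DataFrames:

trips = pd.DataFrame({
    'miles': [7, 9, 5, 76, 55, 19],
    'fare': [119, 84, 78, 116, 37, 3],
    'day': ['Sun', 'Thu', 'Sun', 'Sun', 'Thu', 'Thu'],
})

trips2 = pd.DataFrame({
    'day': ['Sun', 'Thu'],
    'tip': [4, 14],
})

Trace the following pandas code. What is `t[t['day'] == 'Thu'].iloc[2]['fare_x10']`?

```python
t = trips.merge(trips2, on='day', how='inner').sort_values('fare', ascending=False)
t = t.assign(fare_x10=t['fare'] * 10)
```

merge on 'day' (how='inner') → 6 rows:
   miles  fare  day  tip
0      7   119  Sun    4
1      9    84  Thu   14
2      5    78  Sun    4
3     76   116  Sun    4
4     55    37  Thu   14
5     19     3  Thu   14
sort by fare descending:
   miles  fare  day  tip
0      7   119  Sun    4
3     76   116  Sun    4
1      9    84  Thu   14
2      5    78  Sun    4
4     55    37  Thu   14
5     19     3  Thu   14
add column fare_x10 = t['fare'] * 10:
   miles  fare  day  tip  fare_x10
0      7   119  Sun    4      1190
3     76   116  Sun    4      1160
1      9    84  Thu   14       840
2      5    78  Sun    4       780
4     55    37  Thu   14       370
5     19     3  Thu   14        30
filter rows where day == 'Thu':
   miles  fare  day  tip  fare_x10
1      9    84  Thu   14       840
4     55    37  Thu   14       370
5     19     3  Thu   14        30
Reading off the value at position 2, column 'fare_x10', we get 30.

30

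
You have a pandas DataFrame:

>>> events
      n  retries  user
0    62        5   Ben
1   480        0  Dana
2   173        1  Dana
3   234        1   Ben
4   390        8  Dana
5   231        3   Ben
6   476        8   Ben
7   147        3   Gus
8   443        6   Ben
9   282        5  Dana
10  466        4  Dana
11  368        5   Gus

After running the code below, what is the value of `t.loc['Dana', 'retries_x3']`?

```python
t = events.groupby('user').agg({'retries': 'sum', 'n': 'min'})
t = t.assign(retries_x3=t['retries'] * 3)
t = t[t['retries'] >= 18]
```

54

group by user: sum(retries), min(n):
      retries    n
user              
Ben        23   62
Dana       18  173
Gus         8  147
add column retries_x3 = t['retries'] * 3:
      retries    n  retries_x3
user                          
Ben        23   62          69
Dana       18  173          54
Gus         8  147          24
filter rows where retries >= 18:
      retries    n  retries_x3
user                          
Ben        23   62          69
Dana       18  173          54
Taking the value at row 'Dana', column 'retries_x3' gives 54.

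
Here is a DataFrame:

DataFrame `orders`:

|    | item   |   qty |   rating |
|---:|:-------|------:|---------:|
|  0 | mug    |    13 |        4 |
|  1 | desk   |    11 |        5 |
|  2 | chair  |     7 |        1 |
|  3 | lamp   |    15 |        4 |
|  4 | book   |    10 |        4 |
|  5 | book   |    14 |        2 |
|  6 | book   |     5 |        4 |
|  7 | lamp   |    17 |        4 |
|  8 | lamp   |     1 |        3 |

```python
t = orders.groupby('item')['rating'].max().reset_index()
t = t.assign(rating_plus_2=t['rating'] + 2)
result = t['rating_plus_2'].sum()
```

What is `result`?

28

group by item, max of rating:
item
book     4
chair    1
desk     5
lamp     4
mug      4
Name: rating, dtype: int64
reset_index():
    item  rating
0   book       4
1  chair       1
2   desk       5
3   lamp       4
4    mug       4
add column rating_plus_2 = t['rating'] + 2:
    item  rating  rating_plus_2
0   book       4              6
1  chair       1              3
2   desk       5              7
3   lamp       4              6
4    mug       4              6
sum of column 'rating_plus_2' → 28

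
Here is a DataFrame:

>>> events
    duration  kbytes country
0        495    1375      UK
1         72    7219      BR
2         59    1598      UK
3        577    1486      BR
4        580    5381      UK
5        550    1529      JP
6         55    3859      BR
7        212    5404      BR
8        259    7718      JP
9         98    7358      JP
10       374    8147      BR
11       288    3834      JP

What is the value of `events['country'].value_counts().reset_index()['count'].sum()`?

value_counts of country:
country
BR    5
JP    4
UK    3
Name: count, dtype: int64
reset_index():
  country  count
0      BR      5
1      JP      4
2      UK      3

12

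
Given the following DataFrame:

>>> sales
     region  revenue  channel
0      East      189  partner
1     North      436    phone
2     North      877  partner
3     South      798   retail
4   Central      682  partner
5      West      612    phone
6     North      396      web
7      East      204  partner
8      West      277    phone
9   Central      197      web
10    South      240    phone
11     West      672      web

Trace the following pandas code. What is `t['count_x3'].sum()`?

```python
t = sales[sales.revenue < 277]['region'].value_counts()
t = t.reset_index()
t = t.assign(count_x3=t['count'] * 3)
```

12

filter rows where revenue < 277:
     region  revenue  channel
0      East      189  partner
7      East      204  partner
9   Central      197      web
10    South      240    phone
value_counts of region:
region
East       2
Central    1
South      1
Name: count, dtype: int64
reset_index():
    region  count
0     East      2
1  Central      1
2    South      1
add column count_x3 = t['count'] * 3:
    region  count  count_x3
0     East      2         6
1  Central      1         3
2    South      1         3
Finally, sum of column 'count_x3' = 12.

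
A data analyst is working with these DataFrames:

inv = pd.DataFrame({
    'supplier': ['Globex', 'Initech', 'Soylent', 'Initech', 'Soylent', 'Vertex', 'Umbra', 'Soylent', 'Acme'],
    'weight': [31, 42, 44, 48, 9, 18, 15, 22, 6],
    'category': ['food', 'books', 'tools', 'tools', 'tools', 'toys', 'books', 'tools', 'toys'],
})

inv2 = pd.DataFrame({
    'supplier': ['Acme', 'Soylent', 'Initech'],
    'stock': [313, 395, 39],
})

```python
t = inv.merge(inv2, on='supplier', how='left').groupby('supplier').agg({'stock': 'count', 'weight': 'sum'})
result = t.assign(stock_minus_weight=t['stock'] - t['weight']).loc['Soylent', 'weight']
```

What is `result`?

75

merge on 'supplier' (how='left') → 9 rows:
  supplier  weight category  stock
0   Globex      31     food    NaN
1  Initech      42    books   39.0
2  Soylent      44    tools  395.0
3  Initech      48    tools   39.0
4  Soylent       9    tools  395.0
5   Vertex      18     toys    NaN
6    Umbra      15    books    NaN
7  Soylent      22    tools  395.0
8     Acme       6     toys  313.0
group by supplier: count(stock), sum(weight):
          stock  weight
supplier               
Acme          1       6
Globex        0      31
Initech       2      90
Soylent       3      75
Umbra         0      15
Vertex        0      18
add column stock_minus_weight = t['stock'] - t['weight']:
          stock  weight  stock_minus_weight
supplier                                   
Acme          1       6                  -5
Globex        0      31                 -31
Initech       2      90                 -88
Soylent       3      75                 -72
Umbra         0      15                 -15
Vertex        0      18                 -18
Hence 75.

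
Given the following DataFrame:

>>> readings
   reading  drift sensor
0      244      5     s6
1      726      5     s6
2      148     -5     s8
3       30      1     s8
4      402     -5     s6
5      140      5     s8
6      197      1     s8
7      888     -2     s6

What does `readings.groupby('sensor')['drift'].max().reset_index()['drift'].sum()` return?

group by sensor, max of drift:
sensor
s6    5
s8    5
Name: drift, dtype: int64
reset_index():
  sensor  drift
0     s6      5
1     s8      5
The sum of column 'drift' is 10.

10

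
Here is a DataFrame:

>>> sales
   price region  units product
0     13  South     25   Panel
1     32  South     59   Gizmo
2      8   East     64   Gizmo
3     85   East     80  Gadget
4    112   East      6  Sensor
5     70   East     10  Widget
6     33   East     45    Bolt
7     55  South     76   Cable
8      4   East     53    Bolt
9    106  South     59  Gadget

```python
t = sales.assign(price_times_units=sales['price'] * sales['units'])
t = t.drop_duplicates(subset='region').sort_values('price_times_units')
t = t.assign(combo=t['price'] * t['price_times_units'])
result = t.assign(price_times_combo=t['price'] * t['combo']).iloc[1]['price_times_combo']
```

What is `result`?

32768

add column price_times_units = sales['price'] * sales['units']:
   price region  units product  price_times_units
0     13  South     25   Panel                325
1     32  South     59   Gizmo               1888
2      8   East     64   Gizmo                512
3     85   East     80  Gadget               6800
4    112   East      6  Sensor                672
5     70   East     10  Widget                700
6     33   East     45    Bolt               1485
7     55  South     76   Cable               4180
8      4   East     53    Bolt                212
9    106  South     59  Gadget               6254
drop duplicate region (keep=first):
   price region  units product  price_times_units
0     13  South     25   Panel                325
2      8   East     64   Gizmo                512
sort by price_times_units:
   price region  units product  price_times_units
0     13  South     25   Panel                325
2      8   East     64   Gizmo                512
add column combo = t['price'] * t['price_times_units']:
   price region  units product  price_times_units  combo
0     13  South     25   Panel                325   4225
2      8   East     64   Gizmo                512   4096
add column price_times_combo = t['price'] * t['combo']:
   price region  units product  price_times_units  combo  price_times_combo
0     13  South     25   Panel                325   4225              54925
2      8   East     64   Gizmo                512   4096              32768
Hence 32768.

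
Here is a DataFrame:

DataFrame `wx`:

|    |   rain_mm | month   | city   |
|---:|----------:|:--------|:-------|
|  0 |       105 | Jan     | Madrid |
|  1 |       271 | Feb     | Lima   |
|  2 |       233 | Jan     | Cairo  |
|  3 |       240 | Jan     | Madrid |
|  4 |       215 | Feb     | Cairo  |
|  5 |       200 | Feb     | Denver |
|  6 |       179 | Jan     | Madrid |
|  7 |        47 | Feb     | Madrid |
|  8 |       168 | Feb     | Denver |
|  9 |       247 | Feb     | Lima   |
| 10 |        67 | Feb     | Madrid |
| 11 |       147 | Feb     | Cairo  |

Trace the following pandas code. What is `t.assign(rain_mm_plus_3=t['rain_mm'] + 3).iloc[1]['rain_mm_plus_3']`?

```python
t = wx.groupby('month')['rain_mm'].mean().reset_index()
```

192.25

group by month, mean of rain_mm:
month
Feb    170.25
Jan    189.25
Name: rain_mm, dtype: float64
reset_index():
  month  rain_mm
0   Feb   170.25
1   Jan   189.25
add column rain_mm_plus_3 = t['rain_mm'] + 3:
  month  rain_mm  rain_mm_plus_3
0   Feb   170.25          173.25
1   Jan   189.25          192.25
So iloc[1]['rain_mm_plus_3'] = 192.25.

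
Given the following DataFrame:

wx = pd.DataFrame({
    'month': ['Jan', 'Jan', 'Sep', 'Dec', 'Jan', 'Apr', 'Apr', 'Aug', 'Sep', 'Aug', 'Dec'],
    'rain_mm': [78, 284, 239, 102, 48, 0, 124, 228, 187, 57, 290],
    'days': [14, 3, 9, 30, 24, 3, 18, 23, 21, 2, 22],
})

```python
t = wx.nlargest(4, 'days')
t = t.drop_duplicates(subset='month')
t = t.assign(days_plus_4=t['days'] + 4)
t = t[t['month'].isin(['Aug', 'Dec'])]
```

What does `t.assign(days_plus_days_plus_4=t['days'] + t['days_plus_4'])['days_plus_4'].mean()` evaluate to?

30.5

take 4 rows with largest days:
   month  rain_mm  days
3    Dec      102    30
4    Jan       48    24
7    Aug      228    23
10   Dec      290    22
drop duplicate month (keep=first):
  month  rain_mm  days
3   Dec      102    30
4   Jan       48    24
7   Aug      228    23
add column days_plus_4 = t['days'] + 4:
  month  rain_mm  days  days_plus_4
3   Dec      102    30           34
4   Jan       48    24           28
7   Aug      228    23           27
filter rows where month in ['Aug', 'Dec']:
  month  rain_mm  days  days_plus_4
3   Dec      102    30           34
7   Aug      228    23           27
add column days_plus_days_plus_4 = t['days'] + t['days_plus_4']:
  month  rain_mm  days  days_plus_4  days_plus_days_plus_4
3   Dec      102    30           34                     64
7   Aug      228    23           27                     50
Hence 30.5.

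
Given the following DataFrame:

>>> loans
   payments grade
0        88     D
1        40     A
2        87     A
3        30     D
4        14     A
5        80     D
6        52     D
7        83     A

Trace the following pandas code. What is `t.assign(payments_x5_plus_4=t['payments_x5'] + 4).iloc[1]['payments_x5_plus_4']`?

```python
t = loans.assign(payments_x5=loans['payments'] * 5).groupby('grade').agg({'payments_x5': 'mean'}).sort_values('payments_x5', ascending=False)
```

add column payments_x5 = loans['payments'] * 5:
   payments grade  payments_x5
0        88     D          440
1        40     A          200
2        87     A          435
3        30     D          150
4        14     A           70
5        80     D          400
6        52     D          260
7        83     A          415
group by grade, mean of payments_x5:
       payments_x5
grade             
A            280.0
D            312.5
sort by payments_x5 descending:
       payments_x5
grade             
D            312.5
A            280.0
add column payments_x5_plus_4 = t['payments_x5'] + 4:
       payments_x5  payments_x5_plus_4
grade                                 
D            312.5               316.5
A            280.0               284.0

284.0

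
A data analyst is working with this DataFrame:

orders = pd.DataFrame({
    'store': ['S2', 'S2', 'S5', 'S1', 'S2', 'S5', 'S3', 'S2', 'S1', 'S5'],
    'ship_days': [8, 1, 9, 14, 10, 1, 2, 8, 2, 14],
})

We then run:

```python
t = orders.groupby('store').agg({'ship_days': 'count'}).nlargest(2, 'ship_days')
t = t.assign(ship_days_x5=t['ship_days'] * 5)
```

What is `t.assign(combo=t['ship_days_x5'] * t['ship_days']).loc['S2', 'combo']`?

80

group by store, count of ship_days:
       ship_days
store           
S1             2
S2             4
S3             1
S5             3
take 2 rows with largest ship_days:
       ship_days
store           
S2             4
S5             3
add column ship_days_x5 = t['ship_days'] * 5:
       ship_days  ship_days_x5
store                         
S2             4            20
S5             3            15
add column combo = t['ship_days_x5'] * t['ship_days']:
       ship_days  ship_days_x5  combo
store                                
S2             4            20     80
S5             3            15     45
Hence 80.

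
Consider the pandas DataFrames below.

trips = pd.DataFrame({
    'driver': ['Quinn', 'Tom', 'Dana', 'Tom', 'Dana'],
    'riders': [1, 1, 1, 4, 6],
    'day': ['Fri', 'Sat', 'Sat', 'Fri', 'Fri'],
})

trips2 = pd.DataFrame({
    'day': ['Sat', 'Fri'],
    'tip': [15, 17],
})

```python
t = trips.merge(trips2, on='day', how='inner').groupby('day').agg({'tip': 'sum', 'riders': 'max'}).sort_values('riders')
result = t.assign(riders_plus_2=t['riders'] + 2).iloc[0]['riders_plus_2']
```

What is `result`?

3

merge on 'day' (how='inner') → 5 rows:
  driver  riders  day  tip
0  Quinn       1  Fri   17
1    Tom       1  Sat   15
2   Dana       1  Sat   15
3    Tom       4  Fri   17
4   Dana       6  Fri   17
group by day: sum(tip), max(riders):
     tip  riders
day             
Fri   51       6
Sat   30       1
sort by riders:
     tip  riders
day             
Sat   30       1
Fri   51       6
add column riders_plus_2 = t['riders'] + 2:
     tip  riders  riders_plus_2
day                            
Sat   30       1              3
Fri   51       6              8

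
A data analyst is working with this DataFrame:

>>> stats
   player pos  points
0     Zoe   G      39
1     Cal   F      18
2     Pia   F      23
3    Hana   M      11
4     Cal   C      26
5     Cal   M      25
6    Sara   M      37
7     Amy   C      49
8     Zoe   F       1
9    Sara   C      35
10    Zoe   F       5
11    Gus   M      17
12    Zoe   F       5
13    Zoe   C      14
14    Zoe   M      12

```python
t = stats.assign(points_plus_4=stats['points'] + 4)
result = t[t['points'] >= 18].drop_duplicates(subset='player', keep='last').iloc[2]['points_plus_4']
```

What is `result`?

29

add column points_plus_4 = stats['points'] + 4:
   player pos  points  points_plus_4
0     Zoe   G      39             43
1     Cal   F      18             22
2     Pia   F      23             27
3    Hana   M      11             15
4     Cal   C      26             30
5     Cal   M      25             29
6    Sara   M      37             41
7     Amy   C      49             53
8     Zoe   F       1              5
9    Sara   C      35             39
10    Zoe   F       5              9
11    Gus   M      17             21
12    Zoe   F       5              9
13    Zoe   C      14             18
14    Zoe   M      12             16
filter rows where points >= 18:
  player pos  points  points_plus_4
0    Zoe   G      39             43
1    Cal   F      18             22
2    Pia   F      23             27
4    Cal   C      26             30
5    Cal   M      25             29
6   Sara   M      37             41
7    Amy   C      49             53
9   Sara   C      35             39
drop duplicate player (keep=last):
  player pos  points  points_plus_4
0    Zoe   G      39             43
2    Pia   F      23             27
5    Cal   M      25             29
7    Amy   C      49             53
9   Sara   C      35             39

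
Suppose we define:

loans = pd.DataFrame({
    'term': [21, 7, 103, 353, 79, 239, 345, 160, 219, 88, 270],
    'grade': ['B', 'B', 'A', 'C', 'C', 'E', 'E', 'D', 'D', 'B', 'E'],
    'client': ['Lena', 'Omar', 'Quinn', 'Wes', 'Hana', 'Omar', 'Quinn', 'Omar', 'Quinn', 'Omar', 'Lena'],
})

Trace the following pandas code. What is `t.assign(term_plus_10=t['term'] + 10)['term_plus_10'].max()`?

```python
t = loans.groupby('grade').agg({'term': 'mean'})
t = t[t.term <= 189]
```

group by grade, mean of term:
             term
grade            
A      103.000000
B       38.666667
C      216.000000
D      189.500000
E      284.666667
filter rows where term <= 189:
             term
grade            
A      103.000000
B       38.666667
add column term_plus_10 = t['term'] + 10:
             term  term_plus_10
grade                          
A      103.000000    113.000000
B       38.666667     48.666667
Finally, max of column 'term_plus_10' = 113.0.

113.0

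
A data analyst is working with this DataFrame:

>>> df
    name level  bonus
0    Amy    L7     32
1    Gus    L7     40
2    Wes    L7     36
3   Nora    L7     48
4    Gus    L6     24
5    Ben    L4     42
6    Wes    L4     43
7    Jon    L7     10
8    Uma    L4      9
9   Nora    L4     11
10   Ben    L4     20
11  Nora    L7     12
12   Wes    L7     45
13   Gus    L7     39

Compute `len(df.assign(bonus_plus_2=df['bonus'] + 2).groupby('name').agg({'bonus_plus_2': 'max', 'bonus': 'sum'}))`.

add column bonus_plus_2 = df['bonus'] + 2:
    name level  bonus  bonus_plus_2
0    Amy    L7     32            34
1    Gus    L7     40            42
2    Wes    L7     36            38
3   Nora    L7     48            50
4    Gus    L6     24            26
5    Ben    L4     42            44
6    Wes    L4     43            45
7    Jon    L7     10            12
8    Uma    L4      9            11
9   Nora    L4     11            13
10   Ben    L4     20            22
11  Nora    L7     12            14
12   Wes    L7     45            47
13   Gus    L7     39            41
group by name: max(bonus_plus_2), sum(bonus):
      bonus_plus_2  bonus
name                     
Amy             34     32
Ben             44     62
Gus             42    103
Jon             12     10
Nora            50     71
Uma             11      9
Wes             47    124
Hence 7.

7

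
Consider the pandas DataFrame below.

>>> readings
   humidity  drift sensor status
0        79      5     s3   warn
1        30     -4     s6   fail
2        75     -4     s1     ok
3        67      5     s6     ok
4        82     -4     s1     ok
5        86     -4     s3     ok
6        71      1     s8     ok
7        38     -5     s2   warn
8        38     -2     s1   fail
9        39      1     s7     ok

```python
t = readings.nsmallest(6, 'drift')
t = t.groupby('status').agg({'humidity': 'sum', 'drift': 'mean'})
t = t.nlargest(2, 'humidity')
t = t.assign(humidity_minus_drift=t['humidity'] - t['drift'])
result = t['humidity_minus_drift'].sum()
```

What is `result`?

318.0

take 6 rows with smallest drift:
   humidity  drift sensor status
7        38     -5     s2   warn
1        30     -4     s6   fail
2        75     -4     s1     ok
4        82     -4     s1     ok
5        86     -4     s3     ok
8        38     -2     s1   fail
group by status: sum(humidity), mean(drift):
        humidity  drift
status                 
fail          68   -3.0
ok           243   -4.0
warn          38   -5.0
take 2 rows with largest humidity:
        humidity  drift
status                 
ok           243   -4.0
fail          68   -3.0
add column humidity_minus_drift = t['humidity'] - t['drift']:
        humidity  drift  humidity_minus_drift
status                                       
ok           243   -4.0                 247.0
fail          68   -3.0                  71.0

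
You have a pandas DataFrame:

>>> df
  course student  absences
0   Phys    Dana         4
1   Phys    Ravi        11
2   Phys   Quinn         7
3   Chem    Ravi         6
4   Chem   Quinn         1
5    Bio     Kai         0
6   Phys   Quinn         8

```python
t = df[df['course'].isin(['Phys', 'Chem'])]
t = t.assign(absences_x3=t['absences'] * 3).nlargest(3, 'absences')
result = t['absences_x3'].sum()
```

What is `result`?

78

filter rows where course in ['Phys', 'Chem']:
  course student  absences
0   Phys    Dana         4
1   Phys    Ravi        11
2   Phys   Quinn         7
3   Chem    Ravi         6
4   Chem   Quinn         1
6   Phys   Quinn         8
add column absences_x3 = t['absences'] * 3:
  course student  absences  absences_x3
0   Phys    Dana         4           12
1   Phys    Ravi        11           33
2   Phys   Quinn         7           21
3   Chem    Ravi         6           18
4   Chem   Quinn         1            3
6   Phys   Quinn         8           24
take 3 rows with largest absences:
  course student  absences  absences_x3
1   Phys    Ravi        11           33
6   Phys   Quinn         8           24
2   Phys   Quinn         7           21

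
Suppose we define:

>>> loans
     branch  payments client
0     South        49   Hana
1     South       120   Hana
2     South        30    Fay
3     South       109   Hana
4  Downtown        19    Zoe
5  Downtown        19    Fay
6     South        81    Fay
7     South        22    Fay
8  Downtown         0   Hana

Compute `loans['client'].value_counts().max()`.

4

value_counts of client:
client
Hana    4
Fay     4
Zoe     1
Name: count, dtype: int64
Taking the max of the resulting series gives 4.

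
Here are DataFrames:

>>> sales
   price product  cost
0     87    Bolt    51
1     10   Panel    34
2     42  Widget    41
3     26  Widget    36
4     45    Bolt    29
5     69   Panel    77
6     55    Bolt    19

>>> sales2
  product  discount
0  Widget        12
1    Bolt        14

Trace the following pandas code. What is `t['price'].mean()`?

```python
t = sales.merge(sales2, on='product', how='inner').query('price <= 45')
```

37.6666666667

merge on 'product' (how='inner') → 5 rows:
   price product  cost  discount
0     87    Bolt    51        14
1     42  Widget    41        12
2     26  Widget    36        12
3     45    Bolt    29        14
4     55    Bolt    19        14
filter rows where price <= 45:
   price product  cost  discount
1     42  Widget    41        12
2     26  Widget    36        12
3     45    Bolt    29        14
Taking the mean of column 'price' gives 37.6666666667.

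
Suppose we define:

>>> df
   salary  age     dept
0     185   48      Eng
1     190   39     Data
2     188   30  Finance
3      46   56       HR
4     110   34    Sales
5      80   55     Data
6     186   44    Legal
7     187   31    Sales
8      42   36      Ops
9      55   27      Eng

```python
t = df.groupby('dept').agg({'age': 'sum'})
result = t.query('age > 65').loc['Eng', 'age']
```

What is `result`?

group by dept, sum of age:
         age
dept        
Data      94
Eng       75
Finance   30
HR        56
Legal     44
Ops       36
Sales     65
filter rows where age > 65:
      age
dept     
Data   94
Eng    75

75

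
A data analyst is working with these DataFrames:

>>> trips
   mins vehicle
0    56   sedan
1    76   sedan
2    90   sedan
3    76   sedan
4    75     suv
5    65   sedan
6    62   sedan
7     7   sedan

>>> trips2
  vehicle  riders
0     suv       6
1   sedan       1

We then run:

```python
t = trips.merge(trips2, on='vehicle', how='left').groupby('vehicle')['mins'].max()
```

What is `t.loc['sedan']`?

merge on 'vehicle' (how='left') → 8 rows:
   mins vehicle  riders
0    56   sedan       1
1    76   sedan       1
2    90   sedan       1
3    76   sedan       1
4    75     suv       6
5    65   sedan       1
6    62   sedan       1
7     7   sedan       1
group by vehicle, max of mins:
vehicle
sedan    90
suv      75
Name: mins, dtype: int64

90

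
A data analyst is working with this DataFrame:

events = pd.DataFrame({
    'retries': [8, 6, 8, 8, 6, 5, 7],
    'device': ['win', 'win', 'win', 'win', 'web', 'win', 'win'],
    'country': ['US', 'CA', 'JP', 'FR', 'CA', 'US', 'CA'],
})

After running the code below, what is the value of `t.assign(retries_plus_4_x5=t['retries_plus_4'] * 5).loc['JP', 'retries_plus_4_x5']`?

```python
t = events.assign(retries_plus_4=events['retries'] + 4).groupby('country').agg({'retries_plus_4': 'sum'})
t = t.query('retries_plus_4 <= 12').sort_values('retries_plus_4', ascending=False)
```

60

add column retries_plus_4 = events['retries'] + 4:
   retries device country  retries_plus_4
0        8    win      US              12
1        6    win      CA              10
2        8    win      JP              12
3        8    win      FR              12
4        6    web      CA              10
5        5    win      US               9
6        7    win      CA              11
group by country, sum of retries_plus_4:
         retries_plus_4
country                
CA                   31
FR                   12
JP                   12
US                   21
filter rows where retries_plus_4 <= 12:
         retries_plus_4
country                
FR                   12
JP                   12
sort by retries_plus_4 descending:
         retries_plus_4
country                
FR                   12
JP                   12
add column retries_plus_4_x5 = t['retries_plus_4'] * 5:
         retries_plus_4  retries_plus_4_x5
country                                   
FR                   12                 60
JP                   12                 60
Taking the value at row 'JP', column 'retries_plus_4_x5' gives 60.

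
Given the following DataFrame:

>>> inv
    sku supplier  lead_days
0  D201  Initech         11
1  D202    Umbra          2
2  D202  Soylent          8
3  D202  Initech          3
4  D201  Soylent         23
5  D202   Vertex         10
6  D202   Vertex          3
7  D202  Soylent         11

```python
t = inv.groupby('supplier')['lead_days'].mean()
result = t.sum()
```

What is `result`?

29.5

group by supplier, mean of lead_days:
supplier
Initech     7.0
Soylent    14.0
Umbra       2.0
Vertex      6.5
Name: lead_days, dtype: float64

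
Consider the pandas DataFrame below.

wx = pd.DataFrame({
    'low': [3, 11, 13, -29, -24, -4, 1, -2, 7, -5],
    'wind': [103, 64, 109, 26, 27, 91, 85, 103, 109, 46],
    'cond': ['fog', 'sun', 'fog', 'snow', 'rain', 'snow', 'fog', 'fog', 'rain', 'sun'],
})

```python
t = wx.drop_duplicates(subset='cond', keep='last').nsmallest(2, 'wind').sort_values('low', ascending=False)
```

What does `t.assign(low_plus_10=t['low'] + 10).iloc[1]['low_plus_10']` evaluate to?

drop duplicate cond (keep=last):
   low  wind  cond
5   -4    91  snow
7   -2   103   fog
8    7   109  rain
9   -5    46   sun
take 2 rows with smallest wind:
   low  wind  cond
9   -5    46   sun
5   -4    91  snow
sort by low descending:
   low  wind  cond
5   -4    91  snow
9   -5    46   sun
add column low_plus_10 = t['low'] + 10:
   low  wind  cond  low_plus_10
5   -4    91  snow            6
9   -5    46   sun            5
Finally, value at position 1, column 'low_plus_10' = 5.

5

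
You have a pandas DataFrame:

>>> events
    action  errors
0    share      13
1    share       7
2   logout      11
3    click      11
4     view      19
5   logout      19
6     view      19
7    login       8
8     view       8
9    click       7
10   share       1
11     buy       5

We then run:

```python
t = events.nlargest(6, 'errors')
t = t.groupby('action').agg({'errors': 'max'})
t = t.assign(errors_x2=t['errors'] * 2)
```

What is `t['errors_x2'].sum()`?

take 6 rows with largest errors:
   action  errors
4    view      19
5  logout      19
6    view      19
0   share      13
2  logout      11
3   click      11
group by action, max of errors:
        errors
action        
click       11
logout      19
share       13
view        19
add column errors_x2 = t['errors'] * 2:
        errors  errors_x2
action                   
click       11         22
logout      19         38
share       13         26
view        19         38
Finally, sum of column 'errors_x2' = 124.

124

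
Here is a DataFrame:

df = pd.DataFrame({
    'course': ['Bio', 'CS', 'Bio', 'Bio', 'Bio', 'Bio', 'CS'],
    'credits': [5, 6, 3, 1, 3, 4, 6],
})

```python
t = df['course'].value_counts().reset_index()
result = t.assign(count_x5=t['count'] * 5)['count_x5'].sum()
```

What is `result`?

value_counts of course:
course
Bio    5
CS     2
Name: count, dtype: int64
reset_index():
  course  count
0    Bio      5
1     CS      2
add column count_x5 = t['count'] * 5:
  course  count  count_x5
0    Bio      5        25
1     CS      2        10
The sum of column 'count_x5' is 35.

35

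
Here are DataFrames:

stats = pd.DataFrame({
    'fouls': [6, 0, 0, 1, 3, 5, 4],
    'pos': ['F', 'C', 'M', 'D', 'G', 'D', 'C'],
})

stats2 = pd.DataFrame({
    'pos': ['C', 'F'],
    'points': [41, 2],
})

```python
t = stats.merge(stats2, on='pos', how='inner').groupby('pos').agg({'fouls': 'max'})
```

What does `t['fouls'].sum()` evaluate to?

merge on 'pos' (how='inner') → 3 rows:
   fouls pos  points
0      6   F       2
1      0   C      41
2      4   C      41
group by pos, max of fouls:
     fouls
pos       
C        4
F        6

10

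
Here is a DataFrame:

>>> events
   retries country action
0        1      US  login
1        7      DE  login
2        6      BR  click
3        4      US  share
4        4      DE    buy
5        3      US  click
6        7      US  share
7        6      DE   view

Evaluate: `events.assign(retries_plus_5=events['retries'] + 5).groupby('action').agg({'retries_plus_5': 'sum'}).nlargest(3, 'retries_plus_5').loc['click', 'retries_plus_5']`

19

add column retries_plus_5 = events['retries'] + 5:
   retries country action  retries_plus_5
0        1      US  login               6
1        7      DE  login              12
2        6      BR  click              11
3        4      US  share               9
4        4      DE    buy               9
5        3      US  click               8
6        7      US  share              12
7        6      DE   view              11
group by action, sum of retries_plus_5:
        retries_plus_5
action                
buy                  9
click               19
login               18
share               21
view                11
take 3 rows with largest retries_plus_5:
        retries_plus_5
action                
share               21
click               19
login               18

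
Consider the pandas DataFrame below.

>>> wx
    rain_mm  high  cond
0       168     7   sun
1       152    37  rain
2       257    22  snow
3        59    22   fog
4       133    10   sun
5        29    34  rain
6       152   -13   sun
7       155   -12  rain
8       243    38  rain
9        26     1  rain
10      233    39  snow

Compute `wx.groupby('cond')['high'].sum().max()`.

group by cond, sum of high:
cond
fog     22
rain    98
snow    61
sun      4
Name: high, dtype: int64
Taking the max of the resulting series gives 98.

98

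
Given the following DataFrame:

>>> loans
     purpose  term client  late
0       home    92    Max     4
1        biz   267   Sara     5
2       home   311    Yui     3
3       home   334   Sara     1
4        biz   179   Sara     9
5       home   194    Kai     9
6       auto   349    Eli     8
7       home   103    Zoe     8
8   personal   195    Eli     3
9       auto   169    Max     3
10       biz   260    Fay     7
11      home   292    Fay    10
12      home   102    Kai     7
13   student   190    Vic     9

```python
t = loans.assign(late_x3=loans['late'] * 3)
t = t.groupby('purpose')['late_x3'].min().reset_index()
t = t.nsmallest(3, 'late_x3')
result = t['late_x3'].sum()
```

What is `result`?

add column late_x3 = loans['late'] * 3:
     purpose  term client  late  late_x3
0       home    92    Max     4       12
1        biz   267   Sara     5       15
2       home   311    Yui     3        9
3       home   334   Sara     1        3
4        biz   179   Sara     9       27
5       home   194    Kai     9       27
6       auto   349    Eli     8       24
7       home   103    Zoe     8       24
8   personal   195    Eli     3        9
9       auto   169    Max     3        9
10       biz   260    Fay     7       21
11      home   292    Fay    10       30
12      home   102    Kai     7       21
13   student   190    Vic     9       27
group by purpose, min of late_x3:
purpose
auto         9
biz         15
home         3
personal     9
student     27
Name: late_x3, dtype: int64
reset_index():
    purpose  late_x3
0      auto        9
1       biz       15
2      home        3
3  personal        9
4   student       27
take 3 rows with smallest late_x3:
    purpose  late_x3
2      home        3
0      auto        9
3  personal        9
Finally, sum of column 'late_x3' = 21.

21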